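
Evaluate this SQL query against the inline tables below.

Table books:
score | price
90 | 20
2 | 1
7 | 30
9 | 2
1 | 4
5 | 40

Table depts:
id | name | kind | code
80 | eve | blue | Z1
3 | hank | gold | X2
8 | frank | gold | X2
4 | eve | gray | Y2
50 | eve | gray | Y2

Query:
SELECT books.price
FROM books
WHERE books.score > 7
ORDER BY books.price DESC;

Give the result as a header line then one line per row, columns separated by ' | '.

After WHERE (2 rows):
books.score | books.price
90 | 20
9 | 2
After SELECT (2 rows):
books.price
20
2
After ORDER BY (2 rows):
books.price
20
2

== RESULT ==
books.price
20
2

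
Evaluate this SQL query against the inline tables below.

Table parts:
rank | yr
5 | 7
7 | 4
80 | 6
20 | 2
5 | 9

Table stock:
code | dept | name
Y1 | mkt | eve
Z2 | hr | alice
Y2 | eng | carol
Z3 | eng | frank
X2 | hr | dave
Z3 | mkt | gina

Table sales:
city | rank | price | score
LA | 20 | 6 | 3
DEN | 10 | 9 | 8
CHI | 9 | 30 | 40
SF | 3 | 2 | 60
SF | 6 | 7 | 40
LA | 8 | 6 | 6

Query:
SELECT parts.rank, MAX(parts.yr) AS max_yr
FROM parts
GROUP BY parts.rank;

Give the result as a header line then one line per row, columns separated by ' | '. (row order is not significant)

After GROUP BY (4 rows):
parts.rank | max_yr
5 | 9
7 | 4
80 | 6
20 | 2

== RESULT ==
parts.rank | max_yr
5 | 9
7 | 4
80 | 6
20 | 2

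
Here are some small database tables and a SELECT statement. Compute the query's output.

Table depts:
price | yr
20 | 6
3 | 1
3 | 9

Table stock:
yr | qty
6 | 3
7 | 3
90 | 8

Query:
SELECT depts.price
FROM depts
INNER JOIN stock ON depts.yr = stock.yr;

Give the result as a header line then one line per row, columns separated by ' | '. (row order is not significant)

After JOIN stock (1 rows):
depts.price | depts.yr | stock.yr | stock.qty
20 | 6 | 6 | 3
After SELECT (1 rows):
depts.price
20

== RESULT ==
depts.price
20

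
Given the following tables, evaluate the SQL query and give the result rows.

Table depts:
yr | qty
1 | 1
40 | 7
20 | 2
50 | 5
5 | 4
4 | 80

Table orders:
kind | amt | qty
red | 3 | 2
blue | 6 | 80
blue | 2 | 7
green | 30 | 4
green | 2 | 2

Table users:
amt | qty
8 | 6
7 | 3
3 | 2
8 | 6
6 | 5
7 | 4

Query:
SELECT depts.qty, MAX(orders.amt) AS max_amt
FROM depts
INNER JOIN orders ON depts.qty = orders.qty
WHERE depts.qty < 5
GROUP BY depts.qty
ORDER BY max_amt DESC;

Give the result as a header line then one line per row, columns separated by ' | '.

After JOIN orders (5 rows):
depts.yr | depts.qty | orders.kind | orders.amt | orders.qty
40 | 7 | blue | 2 | 7
20 | 2 | red | 3 | 2
20 | 2 | green | 2 | 2
5 | 4 | green | 30 | 4
4 | 80 | blue | 6 | 80
After WHERE (3 rows):
depts.yr | depts.qty | orders.kind | orders.amt | orders.qty
20 | 2 | red | 3 | 2
20 | 2 | green | 2 | 2
5 | 4 | green | 30 | 4
After GROUP BY (2 rows):
depts.qty | max_amt
2 | 3
4 | 30
After ORDER BY (2 rows):
depts.qty | max_amt
4 | 30
2 | 3

== RESULT ==
depts.qty | max_amt
4 | 30
2 | 3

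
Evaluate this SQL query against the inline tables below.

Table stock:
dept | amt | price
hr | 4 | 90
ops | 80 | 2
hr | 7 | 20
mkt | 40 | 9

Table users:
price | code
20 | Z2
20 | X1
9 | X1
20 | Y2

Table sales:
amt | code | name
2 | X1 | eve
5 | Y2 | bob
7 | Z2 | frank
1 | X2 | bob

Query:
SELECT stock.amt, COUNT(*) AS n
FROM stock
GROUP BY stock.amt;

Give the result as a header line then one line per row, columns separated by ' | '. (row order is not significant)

After GROUP BY (4 rows):
stock.amt | n
4 | 1
80 | 1
7 | 1
40 | 1

== RESULT ==
stock.amt | n
4 | 1
80 | 1
7 | 1
40 | 1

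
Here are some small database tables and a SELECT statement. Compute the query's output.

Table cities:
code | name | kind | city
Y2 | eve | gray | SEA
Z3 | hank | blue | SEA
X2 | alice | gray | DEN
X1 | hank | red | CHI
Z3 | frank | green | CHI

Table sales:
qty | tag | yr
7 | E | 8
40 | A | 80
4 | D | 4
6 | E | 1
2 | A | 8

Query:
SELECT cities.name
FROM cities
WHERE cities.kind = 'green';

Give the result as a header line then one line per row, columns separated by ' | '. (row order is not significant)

After WHERE (1 rows):
cities.code | cities.name | cities.kind | cities.city
Z3 | frank | green | CHI
After SELECT (1 rows):
cities.name
frank

== RESULT ==
cities.name
frank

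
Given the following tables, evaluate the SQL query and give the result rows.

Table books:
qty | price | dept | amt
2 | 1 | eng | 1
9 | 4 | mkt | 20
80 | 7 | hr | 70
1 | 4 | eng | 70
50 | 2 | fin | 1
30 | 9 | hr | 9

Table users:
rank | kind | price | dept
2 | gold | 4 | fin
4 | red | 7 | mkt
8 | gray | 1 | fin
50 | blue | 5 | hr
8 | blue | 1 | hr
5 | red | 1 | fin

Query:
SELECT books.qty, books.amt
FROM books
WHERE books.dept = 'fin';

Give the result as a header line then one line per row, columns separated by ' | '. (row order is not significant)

After WHERE (1 rows):
books.qty | books.price | books.dept | books.amt
50 | 2 | fin | 1
After SELECT (1 rows):
books.qty | books.amt
50 | 1

== RESULT ==
books.qty | books.amt
50 | 1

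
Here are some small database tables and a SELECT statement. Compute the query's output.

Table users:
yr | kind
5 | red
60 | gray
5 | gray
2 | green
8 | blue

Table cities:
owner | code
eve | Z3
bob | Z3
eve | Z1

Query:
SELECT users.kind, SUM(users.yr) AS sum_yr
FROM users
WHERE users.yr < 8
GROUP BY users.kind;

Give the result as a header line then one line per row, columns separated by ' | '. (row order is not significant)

After WHERE (3 rows):
users.yr | users.kind
5 | red
5 | gray
2 | green
After GROUP BY (3 rows):
users.kind | sum_yr
red | 5
gray | 5
green | 2

== RESULT ==
users.kind | sum_yr
red | 5
gray | 5
green | 2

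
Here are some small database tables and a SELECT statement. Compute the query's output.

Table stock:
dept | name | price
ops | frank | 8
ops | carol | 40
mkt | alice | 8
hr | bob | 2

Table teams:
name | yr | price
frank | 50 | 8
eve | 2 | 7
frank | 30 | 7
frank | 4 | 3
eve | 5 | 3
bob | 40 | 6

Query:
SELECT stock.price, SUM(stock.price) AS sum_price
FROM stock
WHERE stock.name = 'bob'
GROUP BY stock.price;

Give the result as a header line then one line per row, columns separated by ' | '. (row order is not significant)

After WHERE (1 rows):
stock.dept | stock.name | stock.price
hr | bob | 2
After GROUP BY (1 rows):
stock.price | sum_price
2 | 2

== RESULT ==
stock.price | sum_price
2 | 2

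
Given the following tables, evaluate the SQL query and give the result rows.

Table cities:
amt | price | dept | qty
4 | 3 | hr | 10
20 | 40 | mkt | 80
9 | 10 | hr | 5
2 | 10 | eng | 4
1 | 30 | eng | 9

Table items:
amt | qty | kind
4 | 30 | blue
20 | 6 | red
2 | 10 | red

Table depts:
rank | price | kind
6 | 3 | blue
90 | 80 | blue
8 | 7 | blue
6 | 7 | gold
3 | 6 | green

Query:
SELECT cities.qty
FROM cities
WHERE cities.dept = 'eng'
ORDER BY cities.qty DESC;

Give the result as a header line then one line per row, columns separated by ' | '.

After WHERE (2 rows):
cities.amt | cities.price | cities.dept | cities.qty
2 | 10 | eng | 4
1 | 30 | eng | 9
After SELECT (2 rows):
cities.qty
4
9
After ORDER BY (2 rows):
cities.qty
9
4

== RESULT ==
cities.qty
9
4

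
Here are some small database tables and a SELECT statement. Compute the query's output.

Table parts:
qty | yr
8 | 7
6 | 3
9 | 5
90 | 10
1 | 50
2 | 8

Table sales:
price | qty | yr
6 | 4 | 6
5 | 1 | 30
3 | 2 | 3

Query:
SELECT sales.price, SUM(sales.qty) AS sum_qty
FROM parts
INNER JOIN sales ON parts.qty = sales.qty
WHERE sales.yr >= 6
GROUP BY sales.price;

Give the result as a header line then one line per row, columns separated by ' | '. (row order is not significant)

After JOIN sales (2 rows):
parts.qty | parts.yr | sales.price | sales.qty | sales.yr
1 | 50 | 5 | 1 | 30
2 | 8 | 3 | 2 | 3
After WHERE (1 rows):
parts.qty | parts.yr | sales.price | sales.qty | sales.yr
1 | 50 | 5 | 1 | 30
After GROUP BY (1 rows):
sales.price | sum_qty
5 | 1

== RESULT ==
sales.price | sum_qty
5 | 1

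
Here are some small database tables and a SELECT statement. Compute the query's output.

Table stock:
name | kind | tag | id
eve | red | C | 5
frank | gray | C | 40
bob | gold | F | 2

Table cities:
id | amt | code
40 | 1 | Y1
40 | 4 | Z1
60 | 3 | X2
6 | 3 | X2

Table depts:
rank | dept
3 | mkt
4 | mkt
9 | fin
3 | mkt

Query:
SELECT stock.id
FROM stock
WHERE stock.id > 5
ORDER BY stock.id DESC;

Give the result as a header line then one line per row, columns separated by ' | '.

After WHERE (1 rows):
stock.name | stock.kind | stock.tag | stock.id
frank | gray | C | 40
After SELECT (1 rows):
stock.id
40
After ORDER BY (1 rows):
stock.id
40

== RESULT ==
stock.id
40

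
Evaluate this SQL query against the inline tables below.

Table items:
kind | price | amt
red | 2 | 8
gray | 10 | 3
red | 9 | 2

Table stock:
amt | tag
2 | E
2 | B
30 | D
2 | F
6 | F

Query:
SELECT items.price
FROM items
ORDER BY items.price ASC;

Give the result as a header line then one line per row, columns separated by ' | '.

After SELECT (3 rows):
items.price
2
10
9
After ORDER BY (3 rows):
items.price
2
9
10

== RESULT ==
items.price
2
9
10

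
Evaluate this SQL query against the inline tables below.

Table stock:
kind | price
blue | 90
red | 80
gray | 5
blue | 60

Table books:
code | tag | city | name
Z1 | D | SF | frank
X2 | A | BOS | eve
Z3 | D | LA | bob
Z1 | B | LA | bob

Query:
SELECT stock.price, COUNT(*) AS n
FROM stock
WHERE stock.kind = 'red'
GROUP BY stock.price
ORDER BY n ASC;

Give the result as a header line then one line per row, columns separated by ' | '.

== RESULT ==
stock.price | n
80 | 1

Derivation:
After WHERE (1 rows):
stock.kind | stock.price
red | 80
After GROUP BY (1 rows):
stock.price | n
80 | 1
After ORDER BY (1 rows):
stock.price | n
80 | 1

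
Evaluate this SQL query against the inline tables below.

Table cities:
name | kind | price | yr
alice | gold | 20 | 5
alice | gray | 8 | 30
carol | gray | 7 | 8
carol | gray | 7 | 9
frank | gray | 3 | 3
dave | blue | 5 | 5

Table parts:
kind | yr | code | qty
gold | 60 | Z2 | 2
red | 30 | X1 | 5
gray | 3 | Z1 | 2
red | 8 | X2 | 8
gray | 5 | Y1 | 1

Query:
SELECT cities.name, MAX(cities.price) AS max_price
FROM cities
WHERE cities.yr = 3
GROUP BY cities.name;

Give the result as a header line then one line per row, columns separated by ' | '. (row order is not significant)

After WHERE (1 rows):
cities.name | cities.kind | cities.price | cities.yr
frank | gray | 3 | 3
After GROUP BY (1 rows):
cities.name | max_price
frank | 3

== RESULT ==
cities.name | max_price
frank | 3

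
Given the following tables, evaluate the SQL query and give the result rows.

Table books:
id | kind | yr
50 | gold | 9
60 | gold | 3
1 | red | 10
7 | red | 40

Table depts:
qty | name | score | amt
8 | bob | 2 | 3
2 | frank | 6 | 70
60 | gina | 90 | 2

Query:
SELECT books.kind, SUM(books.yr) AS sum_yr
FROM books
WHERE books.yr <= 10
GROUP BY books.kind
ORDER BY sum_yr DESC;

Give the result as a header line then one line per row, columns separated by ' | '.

== RESULT ==
books.kind | sum_yr
gold | 12
red | 10

Derivation:
After WHERE (3 rows):
books.id | books.kind | books.yr
50 | gold | 9
60 | gold | 3
1 | red | 10
After GROUP BY (2 rows):
books.kind | sum_yr
gold | 12
red | 10
After ORDER BY (2 rows):
books.kind | sum_yr
gold | 12
red | 10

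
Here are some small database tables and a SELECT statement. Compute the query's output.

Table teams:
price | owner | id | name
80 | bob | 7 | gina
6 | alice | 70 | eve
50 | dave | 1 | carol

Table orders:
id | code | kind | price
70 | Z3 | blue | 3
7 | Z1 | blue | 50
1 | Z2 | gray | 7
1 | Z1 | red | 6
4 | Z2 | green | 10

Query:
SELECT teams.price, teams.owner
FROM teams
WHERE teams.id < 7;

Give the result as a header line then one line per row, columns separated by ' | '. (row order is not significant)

== RESULT ==
teams.price | teams.owner
50 | dave

Derivation:
After WHERE (1 rows):
teams.price | teams.owner | teams.id | teams.name
50 | dave | 1 | carol
After SELECT (1 rows):
teams.price | teams.owner
50 | dave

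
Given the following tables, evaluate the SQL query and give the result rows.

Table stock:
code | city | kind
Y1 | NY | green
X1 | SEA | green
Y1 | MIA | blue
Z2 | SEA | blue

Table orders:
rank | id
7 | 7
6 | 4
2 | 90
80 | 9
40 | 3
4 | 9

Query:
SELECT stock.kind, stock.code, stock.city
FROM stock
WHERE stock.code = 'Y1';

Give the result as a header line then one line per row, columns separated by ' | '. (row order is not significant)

After WHERE (2 rows):
stock.code | stock.city | stock.kind
Y1 | NY | green
Y1 | MIA | blue
After SELECT (2 rows):
stock.kind | stock.code | stock.city
green | Y1 | NY
blue | Y1 | MIA

== RESULT ==
stock.kind | stock.code | stock.city
green | Y1 | NY
blue | Y1 | MIA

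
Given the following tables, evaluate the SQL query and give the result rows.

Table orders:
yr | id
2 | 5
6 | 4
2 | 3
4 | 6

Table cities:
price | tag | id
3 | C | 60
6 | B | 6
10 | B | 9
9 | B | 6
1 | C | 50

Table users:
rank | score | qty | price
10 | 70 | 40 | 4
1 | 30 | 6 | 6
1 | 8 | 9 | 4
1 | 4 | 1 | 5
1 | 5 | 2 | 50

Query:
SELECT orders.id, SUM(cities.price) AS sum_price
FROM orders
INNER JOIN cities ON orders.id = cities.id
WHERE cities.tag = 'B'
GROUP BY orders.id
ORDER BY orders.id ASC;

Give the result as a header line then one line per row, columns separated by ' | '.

After JOIN cities (2 rows):
orders.yr | orders.id | cities.price | cities.tag | cities.id
4 | 6 | 6 | B | 6
4 | 6 | 9 | B | 6
After WHERE (2 rows):
orders.yr | orders.id | cities.price | cities.tag | cities.id
4 | 6 | 6 | B | 6
4 | 6 | 9 | B | 6
After GROUP BY (1 rows):
orders.id | sum_price
6 | 15
After ORDER BY (1 rows):
orders.id | sum_price
6 | 15

== RESULT ==
orders.id | sum_price
6 | 15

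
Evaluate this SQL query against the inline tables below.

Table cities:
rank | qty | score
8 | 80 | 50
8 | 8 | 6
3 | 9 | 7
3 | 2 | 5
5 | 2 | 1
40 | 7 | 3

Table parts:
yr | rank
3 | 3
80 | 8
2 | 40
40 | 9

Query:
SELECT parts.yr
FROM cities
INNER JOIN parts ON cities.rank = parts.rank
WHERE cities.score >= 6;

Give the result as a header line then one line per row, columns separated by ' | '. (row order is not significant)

== RESULT ==
parts.yr
80
80
3

Derivation:
After JOIN parts (5 rows):
cities.rank | cities.qty | cities.score | parts.yr | parts.rank
8 | 80 | 50 | 80 | 8
8 | 8 | 6 | 80 | 8
3 | 9 | 7 | 3 | 3
3 | 2 | 5 | 3 | 3
40 | 7 | 3 | 2 | 40
After WHERE (3 rows):
cities.rank | cities.qty | cities.score | parts.yr | parts.rank
8 | 80 | 50 | 80 | 8
8 | 8 | 6 | 80 | 8
3 | 9 | 7 | 3 | 3
After SELECT (3 rows):
parts.yr
80
80
3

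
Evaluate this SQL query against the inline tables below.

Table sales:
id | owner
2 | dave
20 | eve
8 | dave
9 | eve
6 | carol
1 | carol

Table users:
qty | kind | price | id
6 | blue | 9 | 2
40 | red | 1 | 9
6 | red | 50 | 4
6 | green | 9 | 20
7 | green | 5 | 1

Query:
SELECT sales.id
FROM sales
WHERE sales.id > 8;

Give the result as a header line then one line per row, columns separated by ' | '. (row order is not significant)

== RESULT ==
sales.id
20
9

Derivation:
After WHERE (2 rows):
sales.id | sales.owner
20 | eve
9 | eve
After SELECT (2 rows):
sales.id
20
9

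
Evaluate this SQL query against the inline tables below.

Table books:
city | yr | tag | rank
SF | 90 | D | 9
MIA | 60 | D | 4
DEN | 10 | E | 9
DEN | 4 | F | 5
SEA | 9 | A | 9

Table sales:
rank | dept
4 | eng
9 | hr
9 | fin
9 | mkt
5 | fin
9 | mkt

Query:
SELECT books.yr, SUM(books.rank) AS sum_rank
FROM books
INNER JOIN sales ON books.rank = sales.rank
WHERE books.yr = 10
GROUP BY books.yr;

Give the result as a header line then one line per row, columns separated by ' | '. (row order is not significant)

== RESULT ==
books.yr | sum_rank
10 | 36

Derivation:
After JOIN sales (14 rows):
books.city | books.yr | books.tag | books.rank | sales.rank | sales.dept
SF | 90 | D | 9 | 9 | hr
SF | 90 | D | 9 | 9 | fin
SF | 90 | D | 9 | 9 | mkt
SF | 90 | D | 9 | 9 | mkt
MIA | 60 | D | 4 | 4 | eng
DEN | 10 | E | 9 | 9 | hr
DEN | 10 | E | 9 | 9 | fin
DEN | 10 | E | 9 | 9 | mkt
DEN | 10 | E | 9 | 9 | mkt
DEN | 4 | F | 5 | 5 | fin
SEA | 9 | A | 9 | 9 | hr
SEA | 9 | A | 9 | 9 | fin
SEA | 9 | A | 9 | 9 | mkt
SEA | 9 | A | 9 | 9 | mkt
After WHERE (4 rows):
books.city | books.yr | books.tag | books.rank | sales.rank | sales.dept
DEN | 10 | E | 9 | 9 | hr
DEN | 10 | E | 9 | 9 | fin
DEN | 10 | E | 9 | 9 | mkt
DEN | 10 | E | 9 | 9 | mkt
After GROUP BY (1 rows):
books.yr | sum_rank
10 | 36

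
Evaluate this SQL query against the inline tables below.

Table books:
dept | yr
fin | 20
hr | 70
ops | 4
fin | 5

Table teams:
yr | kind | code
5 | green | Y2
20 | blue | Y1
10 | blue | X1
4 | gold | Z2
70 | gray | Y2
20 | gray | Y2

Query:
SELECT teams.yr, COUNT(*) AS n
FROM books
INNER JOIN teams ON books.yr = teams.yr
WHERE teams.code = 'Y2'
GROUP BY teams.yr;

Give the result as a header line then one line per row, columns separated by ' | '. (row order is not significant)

After JOIN teams (5 rows):
books.dept | books.yr | teams.yr | teams.kind | teams.code
fin | 20 | 20 | blue | Y1
fin | 20 | 20 | gray | Y2
hr | 70 | 70 | gray | Y2
ops | 4 | 4 | gold | Z2
fin | 5 | 5 | green | Y2
After WHERE (3 rows):
books.dept | books.yr | teams.yr | teams.kind | teams.code
fin | 20 | 20 | gray | Y2
hr | 70 | 70 | gray | Y2
fin | 5 | 5 | green | Y2
After GROUP BY (3 rows):
teams.yr | n
20 | 1
70 | 1
5 | 1

== RESULT ==
teams.yr | n
20 | 1
70 | 1
5 | 1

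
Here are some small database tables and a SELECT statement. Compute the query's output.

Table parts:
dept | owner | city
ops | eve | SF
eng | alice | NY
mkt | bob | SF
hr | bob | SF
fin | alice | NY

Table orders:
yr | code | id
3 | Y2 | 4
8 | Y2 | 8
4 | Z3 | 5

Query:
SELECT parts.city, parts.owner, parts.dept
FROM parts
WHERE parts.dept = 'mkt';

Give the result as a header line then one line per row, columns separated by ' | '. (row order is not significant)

After WHERE (1 rows):
parts.dept | parts.owner | parts.city
mkt | bob | SF
After SELECT (1 rows):
parts.city | parts.owner | parts.dept
SF | bob | mkt

== RESULT ==
parts.city | parts.owner | parts.dept
SF | bob | mkt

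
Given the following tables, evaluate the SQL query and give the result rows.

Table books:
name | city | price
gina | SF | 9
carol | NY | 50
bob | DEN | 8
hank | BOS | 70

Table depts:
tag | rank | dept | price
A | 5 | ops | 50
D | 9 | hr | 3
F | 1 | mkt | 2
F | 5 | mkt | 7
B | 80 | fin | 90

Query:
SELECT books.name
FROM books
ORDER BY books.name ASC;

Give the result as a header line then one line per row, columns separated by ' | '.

== RESULT ==
books.name
bob
carol
gina
hank

Derivation:
After SELECT (4 rows):
books.name
gina
carol
bob
hank
After ORDER BY (4 rows):
books.name
bob
carol
gina
hank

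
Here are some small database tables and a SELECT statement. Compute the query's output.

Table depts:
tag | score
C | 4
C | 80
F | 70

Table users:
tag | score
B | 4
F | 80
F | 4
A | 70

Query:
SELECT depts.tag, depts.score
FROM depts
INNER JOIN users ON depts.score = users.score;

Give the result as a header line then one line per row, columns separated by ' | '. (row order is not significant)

After JOIN users (4 rows):
depts.tag | depts.score | users.tag | users.score
C | 4 | B | 4
C | 4 | F | 4
C | 80 | F | 80
F | 70 | A | 70
After SELECT (4 rows):
depts.tag | depts.score
C | 4
C | 4
C | 80
F | 70

== RESULT ==
depts.tag | depts.score
C | 4
C | 4
C | 80
F | 70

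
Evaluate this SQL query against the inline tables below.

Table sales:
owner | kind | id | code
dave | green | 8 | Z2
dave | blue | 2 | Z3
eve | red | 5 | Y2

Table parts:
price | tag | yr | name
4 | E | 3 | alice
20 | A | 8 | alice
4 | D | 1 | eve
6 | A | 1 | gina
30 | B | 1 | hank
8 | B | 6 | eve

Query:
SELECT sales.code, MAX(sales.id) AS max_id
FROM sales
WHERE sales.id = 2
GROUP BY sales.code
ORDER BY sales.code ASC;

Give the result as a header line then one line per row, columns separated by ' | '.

== RESULT ==
sales.code | max_id
Z3 | 2

Derivation:
After WHERE (1 rows):
sales.owner | sales.kind | sales.id | sales.code
dave | blue | 2 | Z3
After GROUP BY (1 rows):
sales.code | max_id
Z3 | 2
After ORDER BY (1 rows):
sales.code | max_id
Z3 | 2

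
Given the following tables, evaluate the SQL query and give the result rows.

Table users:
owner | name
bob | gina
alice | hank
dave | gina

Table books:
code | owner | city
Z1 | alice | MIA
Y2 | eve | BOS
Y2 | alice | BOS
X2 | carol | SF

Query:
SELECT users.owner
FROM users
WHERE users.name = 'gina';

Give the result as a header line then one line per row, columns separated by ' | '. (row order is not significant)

After WHERE (2 rows):
users.owner | users.name
bob | gina
dave | gina
After SELECT (2 rows):
users.owner
bob
dave

== RESULT ==
users.owner
bob
dave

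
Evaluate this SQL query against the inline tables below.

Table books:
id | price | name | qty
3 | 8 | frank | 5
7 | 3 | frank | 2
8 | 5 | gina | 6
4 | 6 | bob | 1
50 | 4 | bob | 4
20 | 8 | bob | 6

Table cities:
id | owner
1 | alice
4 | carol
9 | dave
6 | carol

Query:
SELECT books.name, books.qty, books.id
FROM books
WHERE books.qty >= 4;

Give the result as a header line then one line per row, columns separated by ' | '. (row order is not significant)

After WHERE (4 rows):
books.id | books.price | books.name | books.qty
3 | 8 | frank | 5
8 | 5 | gina | 6
50 | 4 | bob | 4
20 | 8 | bob | 6
After SELECT (4 rows):
books.name | books.qty | books.id
frank | 5 | 3
gina | 6 | 8
bob | 4 | 50
bob | 6 | 20

== RESULT ==
books.name | books.qty | books.id
frank | 5 | 3
gina | 6 | 8
bob | 4 | 50
bob | 6 | 20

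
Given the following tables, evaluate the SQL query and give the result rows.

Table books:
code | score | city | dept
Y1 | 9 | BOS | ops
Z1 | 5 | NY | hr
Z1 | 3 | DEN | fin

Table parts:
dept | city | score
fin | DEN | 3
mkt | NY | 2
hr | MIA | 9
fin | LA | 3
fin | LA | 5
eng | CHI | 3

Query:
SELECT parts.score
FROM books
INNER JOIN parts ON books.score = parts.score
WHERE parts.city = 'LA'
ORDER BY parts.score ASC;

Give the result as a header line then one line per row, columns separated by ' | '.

After JOIN parts (5 rows):
books.code | books.score | books.city | books.dept | parts.dept | parts.city | parts.score
Y1 | 9 | BOS | ops | hr | MIA | 9
Z1 | 5 | NY | hr | fin | LA | 5
Z1 | 3 | DEN | fin | fin | DEN | 3
Z1 | 3 | DEN | fin | fin | LA | 3
Z1 | 3 | DEN | fin | eng | CHI | 3
After WHERE (2 rows):
books.code | books.score | books.city | books.dept | parts.dept | parts.city | parts.score
Z1 | 5 | NY | hr | fin | LA | 5
Z1 | 3 | DEN | fin | fin | LA | 3
After SELECT (2 rows):
parts.score
5
3
After ORDER BY (2 rows):
parts.score
3
5

== RESULT ==
parts.score
3
5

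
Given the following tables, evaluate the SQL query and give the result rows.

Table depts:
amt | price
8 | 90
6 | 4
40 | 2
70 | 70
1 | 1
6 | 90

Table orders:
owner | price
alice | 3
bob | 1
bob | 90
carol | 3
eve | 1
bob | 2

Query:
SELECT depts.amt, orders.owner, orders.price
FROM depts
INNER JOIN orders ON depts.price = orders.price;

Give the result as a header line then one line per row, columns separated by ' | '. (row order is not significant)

== RESULT ==
depts.amt | orders.owner | orders.price
8 | bob | 90
40 | bob | 2
1 | bob | 1
1 | eve | 1
6 | bob | 90

Derivation:
After JOIN orders (5 rows):
depts.amt | depts.price | orders.owner | orders.price
8 | 90 | bob | 90
40 | 2 | bob | 2
1 | 1 | bob | 1
1 | 1 | eve | 1
6 | 90 | bob | 90
After SELECT (5 rows):
depts.amt | orders.owner | orders.price
8 | bob | 90
40 | bob | 2
1 | bob | 1
1 | eve | 1
6 | bob | 90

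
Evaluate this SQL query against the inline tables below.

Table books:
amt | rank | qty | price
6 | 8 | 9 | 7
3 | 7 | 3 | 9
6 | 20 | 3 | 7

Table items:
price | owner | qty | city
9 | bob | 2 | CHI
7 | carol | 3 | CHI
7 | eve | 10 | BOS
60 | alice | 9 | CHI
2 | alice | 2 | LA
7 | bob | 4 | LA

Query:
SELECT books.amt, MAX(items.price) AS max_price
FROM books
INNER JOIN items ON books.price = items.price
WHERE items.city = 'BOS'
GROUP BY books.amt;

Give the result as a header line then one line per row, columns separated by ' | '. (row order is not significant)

After JOIN items (7 rows):
books.amt | books.rank | books.qty | books.price | items.price | items.owner | items.qty | items.city
6 | 8 | 9 | 7 | 7 | carol | 3 | CHI
6 | 8 | 9 | 7 | 7 | eve | 10 | BOS
6 | 8 | 9 | 7 | 7 | bob | 4 | LA
3 | 7 | 3 | 9 | 9 | bob | 2 | CHI
6 | 20 | 3 | 7 | 7 | carol | 3 | CHI
6 | 20 | 3 | 7 | 7 | eve | 10 | BOS
6 | 20 | 3 | 7 | 7 | bob | 4 | LA
After WHERE (2 rows):
books.amt | books.rank | books.qty | books.price | items.price | items.owner | items.qty | items.city
6 | 8 | 9 | 7 | 7 | eve | 10 | BOS
6 | 20 | 3 | 7 | 7 | eve | 10 | BOS
After GROUP BY (1 rows):
books.amt | max_price
6 | 7

== RESULT ==
books.amt | max_price
6 | 7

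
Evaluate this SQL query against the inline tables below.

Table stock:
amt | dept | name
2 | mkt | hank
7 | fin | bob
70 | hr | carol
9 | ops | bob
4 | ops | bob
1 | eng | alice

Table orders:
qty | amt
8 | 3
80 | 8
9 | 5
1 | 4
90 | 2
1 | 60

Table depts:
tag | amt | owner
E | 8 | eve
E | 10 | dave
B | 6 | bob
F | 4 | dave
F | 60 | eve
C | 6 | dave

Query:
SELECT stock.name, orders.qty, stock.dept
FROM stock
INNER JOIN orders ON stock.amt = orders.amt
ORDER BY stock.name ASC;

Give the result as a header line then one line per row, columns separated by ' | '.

== RESULT ==
stock.name | orders.qty | stock.dept
bob | 1 | ops
hank | 90 | mkt

Derivation:
After JOIN orders (2 rows):
stock.amt | stock.dept | stock.name | orders.qty | orders.amt
2 | mkt | hank | 90 | 2
4 | ops | bob | 1 | 4
After SELECT (2 rows):
stock.name | orders.qty | stock.dept
hank | 90 | mkt
bob | 1 | ops
After ORDER BY (2 rows):
stock.name | orders.qty | stock.dept
bob | 1 | ops
hank | 90 | mkt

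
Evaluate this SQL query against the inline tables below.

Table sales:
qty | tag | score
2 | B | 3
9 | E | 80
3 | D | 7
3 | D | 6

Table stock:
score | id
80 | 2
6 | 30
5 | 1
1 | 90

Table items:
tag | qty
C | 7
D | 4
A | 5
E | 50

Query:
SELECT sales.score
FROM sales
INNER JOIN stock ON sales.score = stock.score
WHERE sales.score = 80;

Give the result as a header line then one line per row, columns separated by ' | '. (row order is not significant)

== RESULT ==
sales.score
80

Derivation:
After JOIN stock (2 rows):
sales.qty | sales.tag | sales.score | stock.score | stock.id
9 | E | 80 | 80 | 2
3 | D | 6 | 6 | 30
After WHERE (1 rows):
sales.qty | sales.tag | sales.score | stock.score | stock.id
9 | E | 80 | 80 | 2
After SELECT (1 rows):
sales.score
80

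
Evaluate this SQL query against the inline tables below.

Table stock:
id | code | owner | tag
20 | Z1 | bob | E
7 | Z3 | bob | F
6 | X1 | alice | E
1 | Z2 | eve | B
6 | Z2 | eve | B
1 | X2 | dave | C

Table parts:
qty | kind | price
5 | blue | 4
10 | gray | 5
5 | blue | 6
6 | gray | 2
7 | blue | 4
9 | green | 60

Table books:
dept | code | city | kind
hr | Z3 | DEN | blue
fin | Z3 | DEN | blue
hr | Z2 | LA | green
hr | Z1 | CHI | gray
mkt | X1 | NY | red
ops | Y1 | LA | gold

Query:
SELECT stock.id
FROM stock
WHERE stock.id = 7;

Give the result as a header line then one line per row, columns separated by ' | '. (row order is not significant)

After WHERE (1 rows):
stock.id | stock.code | stock.owner | stock.tag
7 | Z3 | bob | F
After SELECT (1 rows):
stock.id
7

== RESULT ==
stock.id
7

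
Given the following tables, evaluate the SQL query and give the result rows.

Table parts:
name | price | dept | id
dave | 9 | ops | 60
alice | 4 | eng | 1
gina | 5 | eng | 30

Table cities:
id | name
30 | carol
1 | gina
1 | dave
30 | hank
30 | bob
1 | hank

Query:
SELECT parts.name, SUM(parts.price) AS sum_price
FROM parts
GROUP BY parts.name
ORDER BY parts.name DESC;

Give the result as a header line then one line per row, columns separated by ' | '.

== RESULT ==
parts.name | sum_price
gina | 5
dave | 9
alice | 4

Derivation:
After GROUP BY (3 rows):
parts.name | sum_price
dave | 9
alice | 4
gina | 5
After ORDER BY (3 rows):
parts.name | sum_price
gina | 5
dave | 9
alice | 4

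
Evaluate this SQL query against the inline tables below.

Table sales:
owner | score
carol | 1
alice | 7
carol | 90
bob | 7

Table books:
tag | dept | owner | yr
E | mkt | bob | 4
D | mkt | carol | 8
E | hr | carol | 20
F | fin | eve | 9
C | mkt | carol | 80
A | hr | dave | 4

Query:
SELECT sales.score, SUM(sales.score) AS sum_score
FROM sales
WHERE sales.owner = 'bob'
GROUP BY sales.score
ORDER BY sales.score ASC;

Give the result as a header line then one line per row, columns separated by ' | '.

== RESULT ==
sales.score | sum_score
7 | 7

Derivation:
After WHERE (1 rows):
sales.owner | sales.score
bob | 7
After GROUP BY (1 rows):
sales.score | sum_score
7 | 7
After ORDER BY (1 rows):
sales.score | sum_score
7 | 7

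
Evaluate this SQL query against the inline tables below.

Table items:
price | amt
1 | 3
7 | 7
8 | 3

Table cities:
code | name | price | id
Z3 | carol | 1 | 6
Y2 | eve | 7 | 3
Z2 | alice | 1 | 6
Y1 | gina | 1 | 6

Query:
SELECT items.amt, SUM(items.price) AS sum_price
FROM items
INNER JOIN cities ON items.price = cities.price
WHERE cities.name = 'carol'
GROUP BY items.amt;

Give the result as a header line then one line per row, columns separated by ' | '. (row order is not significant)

== RESULT ==
items.amt | sum_price
3 | 1

Derivation:
After JOIN cities (4 rows):
items.price | items.amt | cities.code | cities.name | cities.price | cities.id
1 | 3 | Z3 | carol | 1 | 6
1 | 3 | Z2 | alice | 1 | 6
1 | 3 | Y1 | gina | 1 | 6
7 | 7 | Y2 | eve | 7 | 3
After WHERE (1 rows):
items.price | items.amt | cities.code | cities.name | cities.price | cities.id
1 | 3 | Z3 | carol | 1 | 6
After GROUP BY (1 rows):
items.amt | sum_price
3 | 1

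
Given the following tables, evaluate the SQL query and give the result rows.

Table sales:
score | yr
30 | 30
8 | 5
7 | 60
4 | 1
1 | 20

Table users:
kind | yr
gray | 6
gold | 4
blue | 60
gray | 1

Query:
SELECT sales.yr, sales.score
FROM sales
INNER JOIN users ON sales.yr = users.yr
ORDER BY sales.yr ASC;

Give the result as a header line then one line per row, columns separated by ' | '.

After JOIN users (2 rows):
sales.score | sales.yr | users.kind | users.yr
7 | 60 | blue | 60
4 | 1 | gray | 1
After SELECT (2 rows):
sales.yr | sales.score
60 | 7
1 | 4
After ORDER BY (2 rows):
sales.yr | sales.score
1 | 4
60 | 7

== RESULT ==
sales.yr | sales.score
1 | 4
60 | 7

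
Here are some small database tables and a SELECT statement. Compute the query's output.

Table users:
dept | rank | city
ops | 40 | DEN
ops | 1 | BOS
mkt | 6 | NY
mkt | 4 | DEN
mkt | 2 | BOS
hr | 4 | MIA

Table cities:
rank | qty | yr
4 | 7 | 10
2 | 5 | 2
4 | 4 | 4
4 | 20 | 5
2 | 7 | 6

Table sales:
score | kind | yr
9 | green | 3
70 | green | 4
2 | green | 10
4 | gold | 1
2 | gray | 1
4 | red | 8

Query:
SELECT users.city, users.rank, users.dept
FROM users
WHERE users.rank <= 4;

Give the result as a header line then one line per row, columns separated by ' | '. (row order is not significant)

After WHERE (4 rows):
users.dept | users.rank | users.city
ops | 1 | BOS
mkt | 4 | DEN
mkt | 2 | BOS
hr | 4 | MIA
After SELECT (4 rows):
users.city | users.rank | users.dept
BOS | 1 | ops
DEN | 4 | mkt
BOS | 2 | mkt
MIA | 4 | hr

== RESULT ==
users.city | users.rank | users.dept
BOS | 1 | ops
DEN | 4 | mkt
BOS | 2 | mkt
MIA | 4 | hr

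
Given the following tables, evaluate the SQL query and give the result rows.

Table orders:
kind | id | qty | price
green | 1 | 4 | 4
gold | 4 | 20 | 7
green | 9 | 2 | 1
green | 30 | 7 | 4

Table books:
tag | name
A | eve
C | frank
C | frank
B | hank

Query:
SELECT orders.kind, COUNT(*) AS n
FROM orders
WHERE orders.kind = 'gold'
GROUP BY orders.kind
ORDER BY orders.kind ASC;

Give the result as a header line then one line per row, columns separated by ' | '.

After WHERE (1 rows):
orders.kind | orders.id | orders.qty | orders.price
gold | 4 | 20 | 7
After GROUP BY (1 rows):
orders.kind | n
gold | 1
After ORDER BY (1 rows):
orders.kind | n
gold | 1

== RESULT ==
orders.kind | n
gold | 1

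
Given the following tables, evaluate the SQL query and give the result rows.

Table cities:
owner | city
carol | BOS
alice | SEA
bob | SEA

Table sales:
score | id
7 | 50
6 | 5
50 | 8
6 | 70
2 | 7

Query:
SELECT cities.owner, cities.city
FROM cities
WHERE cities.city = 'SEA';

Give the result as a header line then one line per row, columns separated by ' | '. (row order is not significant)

After WHERE (2 rows):
cities.owner | cities.city
alice | SEA
bob | SEA
After SELECT (2 rows):
cities.owner | cities.city
alice | SEA
bob | SEA

== RESULT ==
cities.owner | cities.city
alice | SEA
bob | SEA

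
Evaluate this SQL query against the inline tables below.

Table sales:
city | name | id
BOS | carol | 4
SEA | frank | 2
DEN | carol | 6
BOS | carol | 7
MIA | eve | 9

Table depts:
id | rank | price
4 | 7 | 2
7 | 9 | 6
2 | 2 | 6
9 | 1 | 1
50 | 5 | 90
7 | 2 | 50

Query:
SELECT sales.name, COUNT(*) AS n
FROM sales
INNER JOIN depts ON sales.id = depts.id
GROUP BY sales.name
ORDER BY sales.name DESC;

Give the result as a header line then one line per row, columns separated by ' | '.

After JOIN depts (5 rows):
sales.city | sales.name | sales.id | depts.id | depts.rank | depts.price
BOS | carol | 4 | 4 | 7 | 2
SEA | frank | 2 | 2 | 2 | 6
BOS | carol | 7 | 7 | 9 | 6
BOS | carol | 7 | 7 | 2 | 50
MIA | eve | 9 | 9 | 1 | 1
After GROUP BY (3 rows):
sales.name | n
carol | 3
frank | 1
eve | 1
After ORDER BY (3 rows):
sales.name | n
frank | 1
eve | 1
carol | 3

== RESULT ==
sales.name | n
frank | 1
eve | 1
carol | 3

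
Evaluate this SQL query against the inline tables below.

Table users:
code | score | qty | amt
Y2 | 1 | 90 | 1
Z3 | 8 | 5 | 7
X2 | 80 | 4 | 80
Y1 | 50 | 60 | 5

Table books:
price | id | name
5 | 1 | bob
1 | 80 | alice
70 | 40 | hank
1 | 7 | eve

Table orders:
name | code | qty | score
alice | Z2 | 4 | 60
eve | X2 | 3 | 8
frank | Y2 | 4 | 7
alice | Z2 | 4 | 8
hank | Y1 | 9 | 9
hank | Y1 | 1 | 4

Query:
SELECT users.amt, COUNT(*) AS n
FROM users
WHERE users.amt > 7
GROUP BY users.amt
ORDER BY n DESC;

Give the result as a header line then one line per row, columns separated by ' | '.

== RESULT ==
users.amt | n
80 | 1

Derivation:
After WHERE (1 rows):
users.code | users.score | users.qty | users.amt
X2 | 80 | 4 | 80
After GROUP BY (1 rows):
users.amt | n
80 | 1
After ORDER BY (1 rows):
users.amt | n
80 | 1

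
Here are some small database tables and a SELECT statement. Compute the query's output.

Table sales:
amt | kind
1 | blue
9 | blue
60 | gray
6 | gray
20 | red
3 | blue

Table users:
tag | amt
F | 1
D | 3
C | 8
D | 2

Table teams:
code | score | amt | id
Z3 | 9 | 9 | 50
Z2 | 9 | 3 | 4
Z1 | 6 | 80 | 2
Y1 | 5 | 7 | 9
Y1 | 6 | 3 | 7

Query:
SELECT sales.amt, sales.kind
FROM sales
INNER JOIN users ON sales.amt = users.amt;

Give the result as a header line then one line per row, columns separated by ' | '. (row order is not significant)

== RESULT ==
sales.amt | sales.kind
1 | blue
3 | blue

Derivation:
After JOIN users (2 rows):
sales.amt | sales.kind | users.tag | users.amt
1 | blue | F | 1
3 | blue | D | 3
After SELECT (2 rows):
sales.amt | sales.kind
1 | blue
3 | blue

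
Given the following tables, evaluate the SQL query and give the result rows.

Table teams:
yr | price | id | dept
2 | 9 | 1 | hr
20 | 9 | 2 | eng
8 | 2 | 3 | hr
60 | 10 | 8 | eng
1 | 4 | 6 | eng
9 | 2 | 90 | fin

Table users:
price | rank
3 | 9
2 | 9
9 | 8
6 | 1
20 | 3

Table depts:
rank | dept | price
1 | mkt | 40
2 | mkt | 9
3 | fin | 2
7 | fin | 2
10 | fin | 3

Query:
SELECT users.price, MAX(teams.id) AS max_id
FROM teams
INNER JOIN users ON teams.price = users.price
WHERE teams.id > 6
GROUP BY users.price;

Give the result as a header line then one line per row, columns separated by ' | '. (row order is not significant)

After JOIN users (4 rows):
teams.yr | teams.price | teams.id | teams.dept | users.price | users.rank
2 | 9 | 1 | hr | 9 | 8
20 | 9 | 2 | eng | 9 | 8
8 | 2 | 3 | hr | 2 | 9
9 | 2 | 90 | fin | 2 | 9
After WHERE (1 rows):
teams.yr | teams.price | teams.id | teams.dept | users.price | users.rank
9 | 2 | 90 | fin | 2 | 9
After GROUP BY (1 rows):
users.price | max_id
2 | 90

== RESULT ==
users.price | max_id
2 | 90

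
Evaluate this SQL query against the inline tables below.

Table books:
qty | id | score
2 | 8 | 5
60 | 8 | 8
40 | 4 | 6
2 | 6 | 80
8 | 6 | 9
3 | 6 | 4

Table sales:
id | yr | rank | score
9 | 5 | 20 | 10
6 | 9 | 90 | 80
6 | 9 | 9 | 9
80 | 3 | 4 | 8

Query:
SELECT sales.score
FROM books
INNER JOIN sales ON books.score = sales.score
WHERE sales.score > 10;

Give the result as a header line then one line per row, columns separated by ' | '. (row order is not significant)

After JOIN sales (3 rows):
books.qty | books.id | books.score | sales.id | sales.yr | sales.rank | sales.score
60 | 8 | 8 | 80 | 3 | 4 | 8
2 | 6 | 80 | 6 | 9 | 90 | 80
8 | 6 | 9 | 6 | 9 | 9 | 9
After WHERE (1 rows):
books.qty | books.id | books.score | sales.id | sales.yr | sales.rank | sales.score
2 | 6 | 80 | 6 | 9 | 90 | 80
After SELECT (1 rows):
sales.score
80

== RESULT ==
sales.score
80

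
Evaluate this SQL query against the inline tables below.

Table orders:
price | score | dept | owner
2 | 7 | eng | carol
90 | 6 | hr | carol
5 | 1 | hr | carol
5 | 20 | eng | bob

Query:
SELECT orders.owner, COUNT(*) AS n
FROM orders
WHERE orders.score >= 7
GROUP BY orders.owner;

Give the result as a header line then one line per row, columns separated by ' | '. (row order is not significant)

== RESULT ==
orders.owner | n
carol | 1
bob | 1

Derivation:
After WHERE (2 rows):
orders.price | orders.score | orders.dept | orders.owner
2 | 7 | eng | carol
5 | 20 | eng | bob
After GROUP BY (2 rows):
orders.owner | n
carol | 1
bob | 1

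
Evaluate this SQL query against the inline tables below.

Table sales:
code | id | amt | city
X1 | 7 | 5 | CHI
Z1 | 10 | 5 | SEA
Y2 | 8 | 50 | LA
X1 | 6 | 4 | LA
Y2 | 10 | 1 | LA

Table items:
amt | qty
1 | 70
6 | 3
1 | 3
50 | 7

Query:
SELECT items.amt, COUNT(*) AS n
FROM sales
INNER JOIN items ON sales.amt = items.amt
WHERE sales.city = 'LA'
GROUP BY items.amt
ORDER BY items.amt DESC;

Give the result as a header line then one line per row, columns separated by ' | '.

After JOIN items (3 rows):
sales.code | sales.id | sales.amt | sales.city | items.amt | items.qty
Y2 | 8 | 50 | LA | 50 | 7
Y2 | 10 | 1 | LA | 1 | 70
Y2 | 10 | 1 | LA | 1 | 3
After WHERE (3 rows):
sales.code | sales.id | sales.amt | sales.city | items.amt | items.qty
Y2 | 8 | 50 | LA | 50 | 7
Y2 | 10 | 1 | LA | 1 | 70
Y2 | 10 | 1 | LA | 1 | 3
After GROUP BY (2 rows):
items.amt | n
50 | 1
1 | 2
After ORDER BY (2 rows):
items.amt | n
50 | 1
1 | 2

== RESULT ==
items.amt | n
50 | 1
1 | 2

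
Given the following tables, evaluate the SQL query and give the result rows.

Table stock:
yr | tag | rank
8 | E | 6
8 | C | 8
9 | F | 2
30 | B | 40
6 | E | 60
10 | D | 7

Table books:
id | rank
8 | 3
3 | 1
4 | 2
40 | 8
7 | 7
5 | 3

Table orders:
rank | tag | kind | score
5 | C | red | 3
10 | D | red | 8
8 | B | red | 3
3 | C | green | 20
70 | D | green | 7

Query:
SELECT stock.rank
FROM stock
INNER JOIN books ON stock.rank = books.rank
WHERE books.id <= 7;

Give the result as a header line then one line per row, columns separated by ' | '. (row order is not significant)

== RESULT ==
stock.rank
2
7

Derivation:
After JOIN books (3 rows):
stock.yr | stock.tag | stock.rank | books.id | books.rank
8 | C | 8 | 40 | 8
9 | F | 2 | 4 | 2
10 | D | 7 | 7 | 7
After WHERE (2 rows):
stock.yr | stock.tag | stock.rank | books.id | books.rank
9 | F | 2 | 4 | 2
10 | D | 7 | 7 | 7
After SELECT (2 rows):
stock.rank
2
7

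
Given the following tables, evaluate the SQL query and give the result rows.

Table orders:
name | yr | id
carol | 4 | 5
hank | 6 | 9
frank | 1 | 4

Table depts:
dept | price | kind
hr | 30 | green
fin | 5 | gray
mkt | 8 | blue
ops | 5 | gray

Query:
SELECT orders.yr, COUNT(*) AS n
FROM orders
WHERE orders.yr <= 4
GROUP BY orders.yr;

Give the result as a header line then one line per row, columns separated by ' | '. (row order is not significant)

== RESULT ==
orders.yr | n
4 | 1
1 | 1

Derivation:
After WHERE (2 rows):
orders.name | orders.yr | orders.id
carol | 4 | 5
frank | 1 | 4
After GROUP BY (2 rows):
orders.yr | n
4 | 1
1 | 1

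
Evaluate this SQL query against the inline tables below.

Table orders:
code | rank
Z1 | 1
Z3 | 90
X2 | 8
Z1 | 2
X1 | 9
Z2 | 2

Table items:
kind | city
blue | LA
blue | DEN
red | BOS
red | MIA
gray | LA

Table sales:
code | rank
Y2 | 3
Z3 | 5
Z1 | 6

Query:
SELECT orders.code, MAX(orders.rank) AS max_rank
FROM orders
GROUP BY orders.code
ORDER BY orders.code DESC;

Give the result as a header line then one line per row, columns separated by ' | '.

== RESULT ==
orders.code | max_rank
Z3 | 90
Z2 | 2
Z1 | 2
X2 | 8
X1 | 9

Derivation:
After GROUP BY (5 rows):
orders.code | max_rank
Z1 | 2
Z3 | 90
X2 | 8
X1 | 9
Z2 | 2
After ORDER BY (5 rows):
orders.code | max_rank
Z3 | 90
Z2 | 2
Z1 | 2
X2 | 8
X1 | 9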